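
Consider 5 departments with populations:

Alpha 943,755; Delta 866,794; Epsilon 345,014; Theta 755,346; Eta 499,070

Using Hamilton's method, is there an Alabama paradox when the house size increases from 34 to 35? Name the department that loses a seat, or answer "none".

At 34 seats: Alpha 9, Delta 9, Epsilon 3, Theta 8, Eta 5.
At 35 seats: Alpha 10, Delta 9, Epsilon 3, Theta 8, Eta 5.
No department's allocation decreased.

none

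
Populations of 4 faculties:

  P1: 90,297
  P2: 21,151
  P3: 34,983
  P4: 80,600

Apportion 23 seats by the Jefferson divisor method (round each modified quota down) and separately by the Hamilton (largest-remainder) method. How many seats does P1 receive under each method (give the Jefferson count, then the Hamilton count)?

10 and 9

Jefferson: P1 10, P2 2, P3 3, P4 8.
Hamilton: P1 9, P2 2, P3 4, P4 8.
P1 gets 10 under Jefferson and 9 under Hamilton.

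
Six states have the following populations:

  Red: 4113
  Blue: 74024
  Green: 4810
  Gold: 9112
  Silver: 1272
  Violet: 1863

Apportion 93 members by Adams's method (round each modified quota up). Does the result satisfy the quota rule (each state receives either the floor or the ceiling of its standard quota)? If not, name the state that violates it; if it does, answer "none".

Standard quotas: Red 4.018, Blue 72.318, Green 4.699, Gold 8.902, Silver 1.243, Violet 1.820.
Adams allocation: Red 4, Blue 71, Green 5, Gold 9, Silver 2, Violet 2.
Blue has quota 72.318 (lower 72, upper 73) but receives 71 — outside the quota interval.

Blue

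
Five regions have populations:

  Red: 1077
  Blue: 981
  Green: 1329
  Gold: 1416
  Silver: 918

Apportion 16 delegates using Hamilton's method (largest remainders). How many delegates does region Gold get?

4

The standard divisor is 5721/16 ≈ 357.562.
Standard quotas: Red 3.012, Blue 2.744, Green 3.717, Gold 3.960, Silver 2.567.
Lower quotas: Red 3, Blue 2, Green 3, Gold 3, Silver 2 (sum 13, leaving 3 seats).
Remainders in descending order: Gold 0.960, Blue 0.744, Green 0.717, Silver 0.567, Red 0.012.
The surplus seats go to Gold, Blue, Green.
Gold receives 4.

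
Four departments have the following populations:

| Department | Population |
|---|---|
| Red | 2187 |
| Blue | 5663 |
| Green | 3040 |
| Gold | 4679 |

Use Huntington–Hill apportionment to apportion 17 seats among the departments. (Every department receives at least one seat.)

Red 3; Blue 6; Green 3; Gold 5

With divisor 885: modified quotas Red 2.471, Blue 6.399, Green 3.435, Gold 5.287.
Geometric-mean thresholds: Red √(2·3)=2.449, Blue √(6·7)=6.481, Green √(3·4)=3.464, Gold √(5·6)=5.477.
Each quota rounded against its threshold gives Red 3, Blue 6, Green 3, Gold 5 (total 17).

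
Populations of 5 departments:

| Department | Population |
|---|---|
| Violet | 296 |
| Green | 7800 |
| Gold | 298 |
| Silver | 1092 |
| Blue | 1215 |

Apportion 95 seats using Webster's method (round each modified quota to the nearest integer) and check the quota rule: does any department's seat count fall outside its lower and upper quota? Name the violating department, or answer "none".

Green

Standard quotas: Violet 2.628, Green 69.246, Gold 2.646, Silver 9.694, Blue 10.786.
Webster allocation: Violet 3, Green 68, Gold 3, Silver 10, Blue 11.
Green has quota 69.246 (lower 69, upper 70) but receives 68 — outside the quota interval.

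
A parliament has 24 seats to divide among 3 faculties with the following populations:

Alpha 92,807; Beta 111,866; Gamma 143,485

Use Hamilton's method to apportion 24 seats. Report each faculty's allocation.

Total 348158; standard divisor 348158/24 ≈ 14506.583.
Standard quotas: Alpha 6.3976, Beta 7.7114, Gamma 9.8910.
Lower quotas: Alpha 6, Beta 7, Gamma 9 (sum 22, leaving 2 seats).
Remainders in descending order: Gamma 0.8910, Beta 0.7114, Alpha 0.3976.
The surplus seats go to Gamma, Beta.

Alpha 6; Beta 8; Gamma 10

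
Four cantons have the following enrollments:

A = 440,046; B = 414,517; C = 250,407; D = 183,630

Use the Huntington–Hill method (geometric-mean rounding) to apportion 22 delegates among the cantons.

A 8, B 7, C 4, D 3

With divisor 57398: modified quotas A 7.667, B 7.222, C 4.363, D 3.199.
Geometric-mean thresholds: A √(7·8)=7.483, B √(7·8)=7.483, C √(4·5)=4.472, D √(3·4)=3.464.
Each quota rounded against its threshold gives A 8, B 7, C 4, D 3 (total 22).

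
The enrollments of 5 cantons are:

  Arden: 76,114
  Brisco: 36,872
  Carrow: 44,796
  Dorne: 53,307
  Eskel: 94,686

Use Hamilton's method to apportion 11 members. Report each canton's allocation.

The standard divisor is 305775/11 ≈ 27797.727.
Standard quotas: Arden 2.7381, Brisco 1.3264, Carrow 1.6115, Dorne 1.9177, Eskel 3.4062.
Lower quotas: Arden 2, Brisco 1, Carrow 1, Dorne 1, Eskel 3 (sum 8, leaving 3 seats).
Remainders in descending order: Dorne 0.9177, Arden 0.7381, Carrow 0.6115, Eskel 0.4062, Brisco 0.3264.
The surplus seats go to Dorne, Arden, Carrow.

Arden=3, Brisco=1, Carrow=2, Dorne=2, Eskel=3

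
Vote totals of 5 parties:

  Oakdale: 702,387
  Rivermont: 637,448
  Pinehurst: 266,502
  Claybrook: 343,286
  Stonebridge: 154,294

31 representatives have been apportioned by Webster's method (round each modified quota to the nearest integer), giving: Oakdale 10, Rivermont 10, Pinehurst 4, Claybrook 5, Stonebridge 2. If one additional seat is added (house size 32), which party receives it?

Priority for the next seat is population ÷ (current seats + 0.5).
Priorities: Oakdale 66894.000, Rivermont 60709.333, Pinehurst 59222.667, Claybrook 62415.636, Stonebridge 61717.600.
Highest priority: Oakdale.

Oakdale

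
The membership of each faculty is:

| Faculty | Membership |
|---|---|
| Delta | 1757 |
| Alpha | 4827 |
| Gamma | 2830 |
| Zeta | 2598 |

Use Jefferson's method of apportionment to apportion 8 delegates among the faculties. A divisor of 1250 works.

Delta=1, Alpha=3, Gamma=2, Zeta=2

With modified divisor 1250: modified quotas Delta 1.406, Alpha 3.862, Gamma 2.264, Zeta 2.078.
Rounding down: Delta 1, Alpha 3, Gamma 2, Zeta 2 (total 8).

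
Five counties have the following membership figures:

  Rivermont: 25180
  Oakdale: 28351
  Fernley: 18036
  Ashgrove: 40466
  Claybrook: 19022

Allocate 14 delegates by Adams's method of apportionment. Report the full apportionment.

Rivermont 3, Oakdale 3, Fernley 2, Ashgrove 4, Claybrook 2

Standard divisor 131055/14 ≈ 9361.071; standard quotas: Rivermont 2.690, Oakdale 3.029, Fernley 1.927, Ashgrove 4.323, Claybrook 2.032.
Rounding up gives 3, 4, 2, 5, 3 = 17 seats, so the divisor must be adjusted.
With modified divisor 11400: modified quotas Rivermont 2.209, Oakdale 2.487, Fernley 1.582, Ashgrove 3.550, Claybrook 1.669.
Rounding up: Rivermont 3, Oakdale 3, Fernley 2, Ashgrove 4, Claybrook 2 (total 14).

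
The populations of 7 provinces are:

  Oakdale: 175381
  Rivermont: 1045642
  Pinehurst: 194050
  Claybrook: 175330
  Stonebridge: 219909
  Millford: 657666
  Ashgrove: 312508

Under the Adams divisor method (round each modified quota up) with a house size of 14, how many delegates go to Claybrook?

1

Standard divisor 2780486/14 ≈ 198606.143; standard quotas: Oakdale 0.883, Rivermont 5.265, Pinehurst 0.977, Claybrook 0.883, Stonebridge 1.107, Millford 3.311, Ashgrove 1.574.
Rounding up gives 1, 6, 1, 1, 2, 4, 2 = 17 seats, so the divisor must be adjusted.
With modified divisor 240700: modified quotas Oakdale 0.729, Rivermont 4.344, Pinehurst 0.806, Claybrook 0.728, Stonebridge 0.914, Millford 2.732, Ashgrove 1.298.
Rounding up: Oakdale 1, Rivermont 5, Pinehurst 1, Claybrook 1, Stonebridge 1, Millford 3, Ashgrove 2 (total 14).
Claybrook receives 1.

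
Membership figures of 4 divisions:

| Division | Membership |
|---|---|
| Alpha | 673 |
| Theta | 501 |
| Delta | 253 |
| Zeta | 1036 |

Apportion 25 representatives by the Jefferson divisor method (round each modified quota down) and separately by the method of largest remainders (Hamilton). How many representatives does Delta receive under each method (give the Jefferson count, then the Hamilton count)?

2 and 3

Jefferson: Alpha 7, Theta 5, Delta 2, Zeta 11.
Hamilton: Alpha 7, Theta 5, Delta 3, Zeta 10.
Delta gets 2 under Jefferson and 3 under Hamilton.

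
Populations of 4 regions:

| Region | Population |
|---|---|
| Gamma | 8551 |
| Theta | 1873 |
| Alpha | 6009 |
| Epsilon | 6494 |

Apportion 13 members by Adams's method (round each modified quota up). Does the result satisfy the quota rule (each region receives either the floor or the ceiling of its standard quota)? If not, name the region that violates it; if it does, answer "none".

none

Standard quotas: Gamma 4.849, Theta 1.062, Alpha 3.407, Epsilon 3.682.
Adams allocation: Gamma 5, Theta 1, Alpha 3, Epsilon 4.
Every allocation lies between the lower and upper quota.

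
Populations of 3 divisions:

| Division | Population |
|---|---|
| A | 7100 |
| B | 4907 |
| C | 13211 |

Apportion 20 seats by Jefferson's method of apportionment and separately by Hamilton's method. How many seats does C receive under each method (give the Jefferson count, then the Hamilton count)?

Jefferson: A 5, B 4, C 11.
Hamilton: A 6, B 4, C 10.
C gets 11 under Jefferson and 10 under Hamilton.

11 and 10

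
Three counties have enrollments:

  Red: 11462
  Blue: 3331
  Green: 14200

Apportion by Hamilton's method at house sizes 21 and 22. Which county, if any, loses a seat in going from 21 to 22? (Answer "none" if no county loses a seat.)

Blue

At 21 seats: Red 8, Blue 3, Green 10.
At 22 seats: Red 9, Blue 2, Green 11.
Blue drops from 3 to 2.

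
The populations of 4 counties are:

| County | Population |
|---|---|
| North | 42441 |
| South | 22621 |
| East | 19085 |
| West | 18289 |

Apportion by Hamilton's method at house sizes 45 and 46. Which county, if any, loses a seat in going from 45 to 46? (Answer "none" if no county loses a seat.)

At 45 seats: North 19, South 10, East 8, West 8.
At 46 seats: North 19, South 10, East 9, West 8.
No county's allocation decreased.

none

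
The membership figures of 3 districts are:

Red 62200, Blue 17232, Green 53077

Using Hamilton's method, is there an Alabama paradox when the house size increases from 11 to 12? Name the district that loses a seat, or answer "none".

Blue

At 11 seats: Red 5, Blue 2, Green 4.
At 12 seats: Red 6, Blue 1, Green 5.
Blue drops from 2 to 1.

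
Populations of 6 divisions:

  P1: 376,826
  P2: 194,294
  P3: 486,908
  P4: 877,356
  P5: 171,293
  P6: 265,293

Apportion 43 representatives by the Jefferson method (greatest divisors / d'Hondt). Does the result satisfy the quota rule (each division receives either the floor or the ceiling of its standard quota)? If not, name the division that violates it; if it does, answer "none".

Standard quotas: P1 6.831, P2 3.522, P3 8.827, P4 15.905, P5 3.105, P6 4.809.
Jefferson allocation: P1 7, P2 3, P3 9, P4 16, P5 3, P6 5.
Every allocation lies between the lower and upper quota.

none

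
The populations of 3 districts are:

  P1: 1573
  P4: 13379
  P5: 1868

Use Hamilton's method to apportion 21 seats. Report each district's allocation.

P1=2, P4=17, P5=2

Total 16820; standard divisor 16820/21 ≈ 800.952.
Standard quotas: P1 1.9639, P4 16.7039, P5 2.3322.
Lower quotas: P1 1, P4 16, P5 2 (sum 19, leaving 2 seats).
Remainders in descending order: P1 0.9639, P4 0.7039, P5 0.3322.
Largest remainders: P1, P4 receive the extra seats.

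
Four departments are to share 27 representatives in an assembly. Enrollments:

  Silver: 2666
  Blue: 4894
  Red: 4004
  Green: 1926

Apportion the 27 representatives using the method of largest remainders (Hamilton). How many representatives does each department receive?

Total 13490; standard divisor 13490/27 ≈ 499.63.
Standard quotas: Silver 5.336, Blue 9.795, Red 8.014, Green 3.855.
Lower quotas: Silver 5, Blue 9, Red 8, Green 3 (sum 25, leaving 2 seats).
Remainders in descending order: Green 0.855, Blue 0.795, Silver 0.336, Red 0.014.
The surplus seats go to Green, Blue.

Silver 5, Blue 10, Red 8, Green 4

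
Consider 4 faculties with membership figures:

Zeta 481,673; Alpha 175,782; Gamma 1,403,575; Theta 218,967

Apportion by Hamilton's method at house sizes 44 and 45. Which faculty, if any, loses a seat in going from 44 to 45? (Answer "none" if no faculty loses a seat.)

At 44 seats: Zeta 9, Alpha 4, Gamma 27, Theta 4.
At 45 seats: Zeta 10, Alpha 3, Gamma 28, Theta 4.
Alpha drops from 4 to 3.

Alpha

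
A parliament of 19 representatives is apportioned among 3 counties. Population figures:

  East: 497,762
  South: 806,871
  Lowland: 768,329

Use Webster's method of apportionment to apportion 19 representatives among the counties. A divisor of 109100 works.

With modified divisor 109100: modified quotas East 4.562, South 7.396, Lowland 7.042.
Rounding to the nearest integer: East 5, South 7, Lowland 7 (total 19).

East 5; South 7; Lowland 7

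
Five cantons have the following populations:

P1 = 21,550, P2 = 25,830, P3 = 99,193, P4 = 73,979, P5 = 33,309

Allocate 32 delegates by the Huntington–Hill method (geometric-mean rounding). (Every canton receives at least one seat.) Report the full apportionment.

With divisor 7870: modified quotas P1 2.738, P2 3.282, P3 12.604, P4 9.400, P5 4.232.
Geometric-mean thresholds: P1 √(2·3)=2.449, P2 √(3·4)=3.464, P3 √(12·13)=12.490, P4 √(9·10)=9.487, P5 √(4·5)=4.472.
Each quota rounded against its threshold gives P1 3, P2 3, P3 13, P4 9, P5 4 (total 32).

P1: 3; P2: 3; P3: 13; P4: 9; P5: 4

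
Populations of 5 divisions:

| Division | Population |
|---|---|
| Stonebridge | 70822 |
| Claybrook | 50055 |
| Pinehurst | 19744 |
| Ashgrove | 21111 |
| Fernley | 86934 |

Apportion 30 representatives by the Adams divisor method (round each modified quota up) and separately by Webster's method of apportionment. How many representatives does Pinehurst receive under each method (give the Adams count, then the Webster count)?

3 and 2

Adams: Stonebridge 8, Claybrook 6, Pinehurst 3, Ashgrove 3, Fernley 10.
Webster: Stonebridge 9, Claybrook 6, Pinehurst 2, Ashgrove 3, Fernley 10.
Pinehurst gets 3 under Adams and 2 under Webster.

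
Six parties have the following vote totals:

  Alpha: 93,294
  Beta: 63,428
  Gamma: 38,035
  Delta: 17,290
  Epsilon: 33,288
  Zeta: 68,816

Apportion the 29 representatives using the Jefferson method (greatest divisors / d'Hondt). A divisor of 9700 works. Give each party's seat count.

With modified divisor 9700: modified quotas Alpha 9.618, Beta 6.539, Gamma 3.921, Delta 1.782, Epsilon 3.432, Zeta 7.094.
Rounding down: Alpha 9, Beta 6, Gamma 3, Delta 1, Epsilon 3, Zeta 7 (total 29).

Alpha 9, Beta 6, Gamma 3, Delta 1, Epsilon 3, Zeta 7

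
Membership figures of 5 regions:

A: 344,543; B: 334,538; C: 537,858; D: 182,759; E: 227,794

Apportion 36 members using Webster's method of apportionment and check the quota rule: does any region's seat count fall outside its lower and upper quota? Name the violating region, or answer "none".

Standard quotas: A 7.621, B 7.400, C 11.897, D 4.043, E 5.039.
Webster allocation: A 8, B 7, C 12, D 4, E 5.
Every allocation lies between the lower and upper quota.

none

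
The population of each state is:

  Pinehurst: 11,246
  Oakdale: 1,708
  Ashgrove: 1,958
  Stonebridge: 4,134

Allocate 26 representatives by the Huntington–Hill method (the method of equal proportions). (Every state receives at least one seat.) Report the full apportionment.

Pinehurst: 15, Oakdale: 2, Ashgrove: 3, Stonebridge: 6

With divisor 740: modified quotas Pinehurst 15.197, Oakdale 2.308, Ashgrove 2.646, Stonebridge 5.586.
Geometric-mean thresholds: Pinehurst √(15·16)=15.492, Oakdale √(2·3)=2.449, Ashgrove √(2·3)=2.449, Stonebridge √(5·6)=5.477.
Each quota rounded against its threshold gives Pinehurst 15, Oakdale 2, Ashgrove 3, Stonebridge 6 (total 26).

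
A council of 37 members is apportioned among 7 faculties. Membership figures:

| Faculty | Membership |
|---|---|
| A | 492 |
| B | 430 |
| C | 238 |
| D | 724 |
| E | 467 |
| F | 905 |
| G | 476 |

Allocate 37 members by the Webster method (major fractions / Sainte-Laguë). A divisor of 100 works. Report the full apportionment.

With modified divisor 100: modified quotas A 4.920, B 4.300, C 2.380, D 7.240, E 4.670, F 9.050, G 4.760.
Rounding to the nearest integer: A 5, B 4, C 2, D 7, E 5, F 9, G 5 (total 37).

A: 5, B: 4, C: 2, D: 7, E: 5, F: 9, G: 5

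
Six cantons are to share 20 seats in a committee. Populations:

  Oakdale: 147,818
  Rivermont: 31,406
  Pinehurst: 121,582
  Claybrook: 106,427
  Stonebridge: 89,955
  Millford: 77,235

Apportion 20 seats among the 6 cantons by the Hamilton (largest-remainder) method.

Oakdale: 5, Rivermont: 1, Pinehurst: 4, Claybrook: 4, Stonebridge: 3, Millford: 3

The standard divisor is 574423/20 ≈ 28721.15.
Standard quotas: Oakdale 5.1467, Rivermont 1.0935, Pinehurst 4.2332, Claybrook 3.7055, Stonebridge 3.1320, Millford 2.6891.
Lower quotas: Oakdale 5, Rivermont 1, Pinehurst 4, Claybrook 3, Stonebridge 3, Millford 2 (sum 18, leaving 2 seats).
Remainders in descending order: Claybrook 0.7055, Millford 0.6891, Pinehurst 0.2332, Oakdale 0.1467, Stonebridge 0.1320, Rivermont 0.0935.
Largest remainders: Claybrook, Millford receive the extra seats.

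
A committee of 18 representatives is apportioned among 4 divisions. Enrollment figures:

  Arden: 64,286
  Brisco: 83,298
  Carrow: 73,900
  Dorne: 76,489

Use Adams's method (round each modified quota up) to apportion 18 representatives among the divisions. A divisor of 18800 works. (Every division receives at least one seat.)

With modified divisor 18800: modified quotas Arden 3.419, Brisco 4.431, Carrow 3.931, Dorne 4.069.
Rounding up: Arden 4, Brisco 5, Carrow 4, Dorne 5 (total 18).

Arden 4, Brisco 5, Carrow 4, Dorne 5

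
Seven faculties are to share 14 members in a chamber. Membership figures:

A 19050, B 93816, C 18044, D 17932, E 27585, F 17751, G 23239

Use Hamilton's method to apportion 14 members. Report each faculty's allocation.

A=1, B=6, C=1, D=1, E=2, F=1, G=2

Total 217417; standard divisor 217417/14 ≈ 15529.786.
Standard quotas: A 1.2267, B 6.0410, C 1.1619, D 1.1547, E 1.7763, F 1.1430, G 1.4964.
Lower quotas: A 1, B 6, C 1, D 1, E 1, F 1, G 1 (sum 12, leaving 2 seats).
Remainders in descending order: E 0.7763, G 0.4964, A 0.2267, C 0.1619, D 0.1547, F 0.1430, B 0.0410.
The surplus seats go to E, G.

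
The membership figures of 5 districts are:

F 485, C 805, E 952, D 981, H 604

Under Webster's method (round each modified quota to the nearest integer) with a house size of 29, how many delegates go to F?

Standard divisor 3827/29 ≈ 131.966; standard quotas: F 3.675, C 6.100, E 7.214, D 7.434, H 4.577.
Rounding to the nearest integer gives F 4, C 6, E 7, D 7, H 5 — total 29, matching the house size, so no adjustment is needed.
F receives 4.

4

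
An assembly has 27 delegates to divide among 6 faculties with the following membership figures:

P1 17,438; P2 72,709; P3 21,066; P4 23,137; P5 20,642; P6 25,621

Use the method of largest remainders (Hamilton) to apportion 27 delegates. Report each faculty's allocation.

Total 180613; standard divisor 180613/27 ≈ 6689.37.
Standard quotas: P1 2.6068, P2 10.8693, P3 3.1492, P4 3.4588, P5 3.0858, P6 3.8301.
Lower quotas: P1 2, P2 10, P3 3, P4 3, P5 3, P6 3 (sum 24, leaving 3 seats).
Remainders in descending order: P2 0.8693, P6 0.8301, P1 0.6068, P4 0.4588, P3 0.1492, P5 0.0858.
The surplus seats go to P2, P6, P1.

P1 3; P2 11; P3 3; P4 3; P5 3; P6 4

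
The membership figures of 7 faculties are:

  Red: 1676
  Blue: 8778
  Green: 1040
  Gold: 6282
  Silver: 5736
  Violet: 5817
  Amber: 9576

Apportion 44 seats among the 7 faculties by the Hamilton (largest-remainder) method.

The standard divisor is 38905/44 ≈ 884.205.
Standard quotas: Red 1.8955, Blue 9.9276, Green 1.1762, Gold 7.1047, Silver 6.4872, Violet 6.5788, Amber 10.8301.
Lower quotas: Red 1, Blue 9, Green 1, Gold 7, Silver 6, Violet 6, Amber 10 (sum 40, leaving 4 seats).
Remainders in descending order: Blue 0.9276, Red 0.8955, Amber 0.8301, Violet 0.5788, Silver 0.4872, Green 0.1762, Gold 0.1047.
The surplus seats go to Blue, Red, Amber, Violet.

Red 2, Blue 10, Green 1, Gold 7, Silver 6, Violet 7, Amber 11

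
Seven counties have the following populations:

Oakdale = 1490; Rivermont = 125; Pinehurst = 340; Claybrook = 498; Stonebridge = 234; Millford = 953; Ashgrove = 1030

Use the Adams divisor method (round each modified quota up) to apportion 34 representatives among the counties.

Oakdale 10, Rivermont 1, Pinehurst 3, Claybrook 4, Stonebridge 2, Millford 7, Ashgrove 7

Standard divisor 4670/34 ≈ 137.353; standard quotas: Oakdale 10.848, Rivermont 0.910, Pinehurst 2.475, Claybrook 3.626, Stonebridge 1.704, Millford 6.938, Ashgrove 7.499.
Rounding up gives 11, 1, 3, 4, 2, 7, 8 = 36 seats, so the divisor must be adjusted.
With modified divisor 150: modified quotas Oakdale 9.933, Rivermont 0.833, Pinehurst 2.267, Claybrook 3.320, Stonebridge 1.560, Millford 6.353, Ashgrove 6.867.
Rounding up: Oakdale 10, Rivermont 1, Pinehurst 3, Claybrook 4, Stonebridge 2, Millford 7, Ashgrove 7 (total 34).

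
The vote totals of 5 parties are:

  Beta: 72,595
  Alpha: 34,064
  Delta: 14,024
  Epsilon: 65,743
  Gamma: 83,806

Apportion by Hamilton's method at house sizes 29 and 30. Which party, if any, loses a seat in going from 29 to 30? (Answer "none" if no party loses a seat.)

At 29 seats: Beta 8, Alpha 4, Delta 1, Epsilon 7, Gamma 9.
At 30 seats: Beta 8, Alpha 4, Delta 2, Epsilon 7, Gamma 9.
No party's allocation decreased.

none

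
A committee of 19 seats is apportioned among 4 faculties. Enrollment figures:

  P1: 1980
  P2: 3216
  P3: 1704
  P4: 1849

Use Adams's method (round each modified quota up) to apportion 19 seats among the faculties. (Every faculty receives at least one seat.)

P1 4, P2 7, P3 4, P4 4

Standard divisor 8749/19 ≈ 460.474; standard quotas: P1 4.300, P2 6.984, P3 3.701, P4 4.015.
Rounding up gives 5, 7, 4, 5 = 21 seats, so the divisor must be adjusted.
With modified divisor 500: modified quotas P1 3.960, P2 6.432, P3 3.408, P4 3.698.
Rounding up: P1 4, P2 7, P3 4, P4 4 (total 19).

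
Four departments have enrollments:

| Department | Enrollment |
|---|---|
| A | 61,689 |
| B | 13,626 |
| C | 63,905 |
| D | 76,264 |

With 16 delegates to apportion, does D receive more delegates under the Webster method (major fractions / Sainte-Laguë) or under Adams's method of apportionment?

Webster

Webster: A 4, B 1, C 5, D 6.
Adams: A 5, B 1, C 5, D 5.
D gets 6 under Webster and 5 under Adams.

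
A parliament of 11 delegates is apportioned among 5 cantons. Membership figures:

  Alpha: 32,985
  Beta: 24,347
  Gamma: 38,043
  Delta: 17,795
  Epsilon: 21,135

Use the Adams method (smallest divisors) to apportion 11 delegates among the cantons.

Alpha 2; Beta 2; Gamma 3; Delta 2; Epsilon 2

Standard divisor 134305/11 ≈ 12209.545; standard quotas: Alpha 2.702, Beta 1.994, Gamma 3.116, Delta 1.457, Epsilon 1.731.
Rounding up gives 3, 2, 4, 2, 2 = 13 seats, so the divisor must be adjusted.
With modified divisor 17100: modified quotas Alpha 1.929, Beta 1.424, Gamma 2.225, Delta 1.041, Epsilon 1.236.
Rounding up: Alpha 2, Beta 2, Gamma 3, Delta 2, Epsilon 2 (total 11).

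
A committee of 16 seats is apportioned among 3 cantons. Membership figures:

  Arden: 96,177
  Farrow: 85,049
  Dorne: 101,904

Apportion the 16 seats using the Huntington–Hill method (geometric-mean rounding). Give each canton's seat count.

Arden 5; Farrow 5; Dorne 6

With divisor 18082: modified quotas Arden 5.319, Farrow 4.704, Dorne 5.636.
Geometric-mean thresholds: Arden √(5·6)=5.477, Farrow √(4·5)=4.472, Dorne √(5·6)=5.477.
Each quota rounded against its threshold gives Arden 5, Farrow 5, Dorne 6 (total 16).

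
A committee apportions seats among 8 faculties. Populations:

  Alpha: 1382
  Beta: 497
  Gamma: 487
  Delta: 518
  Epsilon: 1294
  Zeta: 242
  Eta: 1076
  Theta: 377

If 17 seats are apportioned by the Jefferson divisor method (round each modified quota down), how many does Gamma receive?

1

Standard divisor 5873/17 ≈ 345.471; standard quotas: Alpha 4.000, Beta 1.439, Gamma 1.410, Delta 1.499, Epsilon 3.746, Zeta 0.700, Eta 3.115, Theta 1.091.
Rounding down gives 4, 1, 1, 1, 3, 0, 3, 1 = 14 seats, so the divisor must be adjusted.
With modified divisor 264: modified quotas Alpha 5.235, Beta 1.883, Gamma 1.845, Delta 1.962, Epsilon 4.902, Zeta 0.917, Eta 4.076, Theta 1.428.
Rounding down: Alpha 5, Beta 1, Gamma 1, Delta 1, Epsilon 4, Zeta 0, Eta 4, Theta 1 (total 17).
Gamma receives 1.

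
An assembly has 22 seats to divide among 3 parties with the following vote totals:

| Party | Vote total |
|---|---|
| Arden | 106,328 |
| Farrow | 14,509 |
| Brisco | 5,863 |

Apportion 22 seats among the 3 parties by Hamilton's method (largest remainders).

Standard divisor: 126700 ÷ 22 ≈ 5759.091.
Standard quotas: Arden 18.4626, Farrow 2.5193, Brisco 1.0180.
Lower quotas: Arden 18, Farrow 2, Brisco 1 (sum 21, leaving 1 seat).
Remainders in descending order: Farrow 0.5193, Arden 0.4626, Brisco 0.0180.
Largest remainder: Farrow receives the extra seat.

Arden: 18, Farrow: 3, Brisco: 1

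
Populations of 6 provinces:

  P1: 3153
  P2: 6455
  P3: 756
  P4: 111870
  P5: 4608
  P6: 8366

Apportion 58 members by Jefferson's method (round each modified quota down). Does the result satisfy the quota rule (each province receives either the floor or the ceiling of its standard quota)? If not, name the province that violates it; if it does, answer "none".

P4

Standard quotas: P1 1.353, P2 2.769, P3 0.324, P4 47.989, P5 1.977, P6 3.589.
Jefferson allocation: P1 1, P2 2, P3 0, P4 50, P5 2, P6 3.
P4 has quota 47.989 (lower 47, upper 48) but receives 50 — outside the quota interval.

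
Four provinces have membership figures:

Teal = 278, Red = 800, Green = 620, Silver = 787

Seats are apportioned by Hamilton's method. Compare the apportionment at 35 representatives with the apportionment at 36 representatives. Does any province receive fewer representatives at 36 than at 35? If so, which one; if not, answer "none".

At 35 seats: Teal 4, Red 11, Green 9, Silver 11.
At 36 seats: Teal 4, Red 12, Green 9, Silver 11.
No province's allocation decreased.

none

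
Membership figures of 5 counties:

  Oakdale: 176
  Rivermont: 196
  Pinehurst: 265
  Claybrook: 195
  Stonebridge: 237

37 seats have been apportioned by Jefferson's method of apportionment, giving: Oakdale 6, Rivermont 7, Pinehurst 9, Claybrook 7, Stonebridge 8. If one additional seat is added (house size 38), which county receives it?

Priority for the next seat is population ÷ (current seats + 1).
Priorities: Oakdale 25.143, Rivermont 24.500, Pinehurst 26.500, Claybrook 24.375, Stonebridge 26.333.
Highest priority: Pinehurst.

Pinehurst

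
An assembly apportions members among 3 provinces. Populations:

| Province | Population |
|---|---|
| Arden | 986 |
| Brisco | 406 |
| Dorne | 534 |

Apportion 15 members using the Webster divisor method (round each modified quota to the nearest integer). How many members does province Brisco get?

Standard divisor 1926/15 ≈ 128.4; standard quotas: Arden 7.679, Brisco 3.162, Dorne 4.159.
Rounding to the nearest integer gives Arden 8, Brisco 3, Dorne 4 — total 15, matching the house size, so no adjustment is needed.
Brisco receives 3.

3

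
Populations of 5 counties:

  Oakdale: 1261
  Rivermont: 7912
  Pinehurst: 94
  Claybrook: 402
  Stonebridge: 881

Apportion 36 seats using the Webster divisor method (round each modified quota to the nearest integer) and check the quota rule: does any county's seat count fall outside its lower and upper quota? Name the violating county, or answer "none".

Standard quotas: Oakdale 4.303, Rivermont 26.998, Pinehurst 0.321, Claybrook 1.372, Stonebridge 3.006.
Webster allocation: Oakdale 4, Rivermont 28, Pinehurst 0, Claybrook 1, Stonebridge 3.
Rivermont has quota 26.998 (lower 26, upper 27) but receives 28 — outside the quota interval.

Rivermont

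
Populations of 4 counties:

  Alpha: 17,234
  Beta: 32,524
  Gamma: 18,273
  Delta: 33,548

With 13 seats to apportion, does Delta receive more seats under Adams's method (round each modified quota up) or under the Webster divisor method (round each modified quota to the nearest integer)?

Webster

Adams: Alpha 2, Beta 4, Gamma 3, Delta 4.
Webster: Alpha 2, Beta 4, Gamma 2, Delta 5.
Delta gets 4 under Adams and 5 under Webster.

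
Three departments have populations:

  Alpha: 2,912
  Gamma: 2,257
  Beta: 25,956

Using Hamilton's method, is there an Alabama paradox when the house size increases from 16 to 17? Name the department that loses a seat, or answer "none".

At 16 seats: Alpha 2, Gamma 1, Beta 13.
At 17 seats: Alpha 2, Gamma 1, Beta 14.
No department's allocation decreased.

none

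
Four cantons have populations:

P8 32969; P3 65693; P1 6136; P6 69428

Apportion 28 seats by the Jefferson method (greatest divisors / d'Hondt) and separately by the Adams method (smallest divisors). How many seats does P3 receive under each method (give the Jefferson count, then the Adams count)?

11 and 10

Jefferson: P8 5, P3 11, P1 1, P6 11.
Adams: P8 6, P3 10, P1 1, P6 11.
P3 gets 11 under Jefferson and 10 under Adams.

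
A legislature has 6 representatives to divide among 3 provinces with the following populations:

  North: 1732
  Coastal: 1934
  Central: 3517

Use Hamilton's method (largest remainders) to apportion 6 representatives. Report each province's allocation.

Standard divisor: 7183 ÷ 6 ≈ 1197.167.
Standard quotas: North 1.447, Coastal 1.615, Central 2.938.
Lower quotas: North 1, Coastal 1, Central 2 (sum 4, leaving 2 seats).
Remainders in descending order: Central 0.938, Coastal 0.615, North 0.447.
The surplus seats go to Central, Coastal.

North: 1, Coastal: 2, Central: 3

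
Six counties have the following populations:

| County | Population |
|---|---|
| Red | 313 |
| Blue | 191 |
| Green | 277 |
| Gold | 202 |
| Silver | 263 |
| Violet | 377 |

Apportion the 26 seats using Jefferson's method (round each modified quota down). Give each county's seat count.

Red 5; Blue 3; Green 5; Gold 3; Silver 4; Violet 6

Standard divisor 1623/26 ≈ 62.423; standard quotas: Red 5.014, Blue 3.060, Green 4.437, Gold 3.236, Silver 4.213, Violet 6.039.
Rounding down gives 5, 3, 4, 3, 4, 6 = 25 seats, so the divisor must be adjusted.
With modified divisor 55: modified quotas Red 5.691, Blue 3.473, Green 5.036, Gold 3.673, Silver 4.782, Violet 6.855.
Rounding down: Red 5, Blue 3, Green 5, Gold 3, Silver 4, Violet 6 (total 26).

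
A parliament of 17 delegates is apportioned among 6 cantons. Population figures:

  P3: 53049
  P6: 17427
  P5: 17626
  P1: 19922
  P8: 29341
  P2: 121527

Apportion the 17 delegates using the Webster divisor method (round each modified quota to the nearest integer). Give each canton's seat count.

P3=4; P6=1; P5=1; P1=1; P8=2; P2=8

Standard divisor 258892/17 ≈ 15228.941; standard quotas: P3 3.483, P6 1.144, P5 1.157, P1 1.308, P8 1.927, P2 7.980.
Rounding to the nearest integer gives 3, 1, 1, 1, 2, 8 = 16 seats, so the divisor must be adjusted.
With modified divisor 14700: modified quotas P3 3.609, P6 1.186, P5 1.199, P1 1.355, P8 1.996, P2 8.267.
Rounding to the nearest integer: P3 4, P6 1, P5 1, P1 1, P8 2, P2 8 (total 17).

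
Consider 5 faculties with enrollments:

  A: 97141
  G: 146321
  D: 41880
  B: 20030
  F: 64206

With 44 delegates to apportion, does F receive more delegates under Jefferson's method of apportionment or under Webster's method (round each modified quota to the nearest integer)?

Jefferson: A 12, G 18, D 5, B 2, F 7.
Webster: A 12, G 17, D 5, B 2, F 8.
F gets 7 under Jefferson and 8 under Webster.

Webster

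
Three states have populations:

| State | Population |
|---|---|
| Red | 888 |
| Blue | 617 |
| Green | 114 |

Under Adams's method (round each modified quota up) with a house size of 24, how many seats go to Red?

Standard divisor 1619/24 ≈ 67.458; standard quotas: Red 13.164, Blue 9.146, Green 1.690.
Rounding up gives 14, 10, 2 = 26 seats, so the divisor must be adjusted.
With modified divisor 70: modified quotas Red 12.686, Blue 8.814, Green 1.629.
Rounding up: Red 13, Blue 9, Green 2 (total 24).
Red receives 13.

13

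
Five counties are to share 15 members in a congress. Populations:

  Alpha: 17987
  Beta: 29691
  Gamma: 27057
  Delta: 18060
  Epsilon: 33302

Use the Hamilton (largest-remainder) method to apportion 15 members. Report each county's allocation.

Alpha=2, Beta=4, Gamma=3, Delta=2, Epsilon=4

Standard divisor: 126097 ÷ 15 ≈ 8406.467.
Standard quotas: Alpha 2.1397, Beta 3.5319, Gamma 3.2186, Delta 2.1483, Epsilon 3.9615.
Lower quotas: Alpha 2, Beta 3, Gamma 3, Delta 2, Epsilon 3 (sum 13, leaving 2 seats).
Remainders in descending order: Epsilon 0.9615, Beta 0.5319, Gamma 0.2186, Delta 0.1483, Alpha 0.1397.
Largest remainders: Epsilon, Beta receive the extra seats.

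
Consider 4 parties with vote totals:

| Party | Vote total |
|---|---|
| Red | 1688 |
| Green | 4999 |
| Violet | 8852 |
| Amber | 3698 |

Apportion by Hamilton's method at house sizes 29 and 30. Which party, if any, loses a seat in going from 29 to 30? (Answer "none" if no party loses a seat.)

At 29 seats: Red 3, Green 7, Violet 13, Amber 6.
At 30 seats: Red 2, Green 8, Violet 14, Amber 6.
Red drops from 3 to 2.

Red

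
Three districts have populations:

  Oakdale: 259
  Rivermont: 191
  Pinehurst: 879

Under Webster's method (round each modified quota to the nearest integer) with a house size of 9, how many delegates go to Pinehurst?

6

Standard divisor 1329/9 ≈ 147.667; standard quotas: Oakdale 1.754, Rivermont 1.293, Pinehurst 5.953.
Rounding to the nearest integer gives Oakdale 2, Rivermont 1, Pinehurst 6 — total 9, matching the house size, so no adjustment is needed.
Pinehurst receives 6.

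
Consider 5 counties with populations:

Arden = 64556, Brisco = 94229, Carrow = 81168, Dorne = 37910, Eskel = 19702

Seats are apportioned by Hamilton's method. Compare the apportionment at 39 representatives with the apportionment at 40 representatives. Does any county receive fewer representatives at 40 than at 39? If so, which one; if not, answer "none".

At 39 seats: Arden 8, Brisco 12, Carrow 11, Dorne 5, Eskel 3.
At 40 seats: Arden 9, Brisco 13, Carrow 11, Dorne 5, Eskel 2.
Eskel drops from 3 to 2.

Eskel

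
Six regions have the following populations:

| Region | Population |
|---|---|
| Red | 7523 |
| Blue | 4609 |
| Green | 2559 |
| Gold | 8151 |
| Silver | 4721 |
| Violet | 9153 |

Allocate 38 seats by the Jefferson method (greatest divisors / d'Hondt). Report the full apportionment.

Red: 8, Blue: 5, Green: 2, Gold: 8, Silver: 5, Violet: 10

Standard divisor 36716/38 ≈ 966.211; standard quotas: Red 7.786, Blue 4.770, Green 2.648, Gold 8.436, Silver 4.886, Violet 9.473.
Rounding down gives 7, 4, 2, 8, 4, 9 = 34 seats, so the divisor must be adjusted.
With modified divisor 910: modified quotas Red 8.267, Blue 5.065, Green 2.812, Gold 8.957, Silver 5.188, Violet 10.058.
Rounding down: Red 8, Blue 5, Green 2, Gold 8, Silver 5, Violet 10 (total 38).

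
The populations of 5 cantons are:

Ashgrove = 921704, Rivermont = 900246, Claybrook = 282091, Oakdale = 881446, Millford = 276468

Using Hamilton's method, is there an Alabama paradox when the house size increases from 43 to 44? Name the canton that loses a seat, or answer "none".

none

At 43 seats: Ashgrove 12, Rivermont 12, Claybrook 4, Oakdale 11, Millford 4.
At 44 seats: Ashgrove 12, Rivermont 12, Claybrook 4, Oakdale 12, Millford 4.
No canton's allocation decreased.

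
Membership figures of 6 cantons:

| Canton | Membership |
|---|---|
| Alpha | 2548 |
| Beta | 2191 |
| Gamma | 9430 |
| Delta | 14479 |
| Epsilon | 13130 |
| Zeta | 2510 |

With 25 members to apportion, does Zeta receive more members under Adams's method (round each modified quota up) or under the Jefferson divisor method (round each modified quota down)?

Adams: Alpha 2, Beta 2, Gamma 5, Delta 7, Epsilon 7, Zeta 2.
Jefferson: Alpha 1, Beta 1, Gamma 5, Delta 9, Epsilon 8, Zeta 1.
Zeta gets 2 under Adams and 1 under Jefferson.

Adams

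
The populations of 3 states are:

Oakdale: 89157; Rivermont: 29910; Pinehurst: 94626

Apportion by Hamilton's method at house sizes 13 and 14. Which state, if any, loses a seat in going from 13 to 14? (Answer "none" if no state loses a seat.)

At 13 seats: Oakdale 5, Rivermont 2, Pinehurst 6.
At 14 seats: Oakdale 6, Rivermont 2, Pinehurst 6.
No state's allocation decreased.

none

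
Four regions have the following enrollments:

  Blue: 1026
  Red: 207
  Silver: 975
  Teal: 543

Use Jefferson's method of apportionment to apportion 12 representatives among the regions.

Standard divisor 2751/12 ≈ 229.25; standard quotas: Blue 4.475, Red 0.903, Silver 4.253, Teal 2.369.
Rounding down gives 4, 0, 4, 2 = 10 seats, so the divisor must be adjusted.
With modified divisor 200: modified quotas Blue 5.130, Red 1.035, Silver 4.875, Teal 2.715.
Rounding down: Blue 5, Red 1, Silver 4, Teal 2 (total 12).

Blue 5, Red 1, Silver 4, Teal 2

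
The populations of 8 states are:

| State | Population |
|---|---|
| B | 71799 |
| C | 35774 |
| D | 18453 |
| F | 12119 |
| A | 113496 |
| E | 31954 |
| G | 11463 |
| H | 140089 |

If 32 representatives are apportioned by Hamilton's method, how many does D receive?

The standard divisor is 435147/32 ≈ 13598.344.
Standard quotas: B 5.2800, C 2.6308, D 1.3570, F 0.8912, A 8.3463, E 2.3498, G 0.8430, H 10.3019.
Lower quotas: B 5, C 2, D 1, F 0, A 8, E 2, G 0, H 10 (sum 28, leaving 4 seats).
Remainders in descending order: F 0.8912, G 0.8430, C 0.6308, D 0.3570, E 0.3498, A 0.3463, H 0.3019, B 0.2800.
Largest remainders: F, G, C, D receive the extra seats.
D receives 2.

2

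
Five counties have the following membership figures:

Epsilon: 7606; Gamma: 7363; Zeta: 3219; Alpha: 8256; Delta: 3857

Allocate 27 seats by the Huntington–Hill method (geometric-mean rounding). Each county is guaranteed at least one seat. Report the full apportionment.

With divisor 1125: modified quotas Epsilon 6.761, Gamma 6.545, Zeta 2.861, Alpha 7.339, Delta 3.428.
Geometric-mean thresholds: Epsilon √(6·7)=6.481, Gamma √(6·7)=6.481, Zeta √(2·3)=2.449, Alpha √(7·8)=7.483, Delta √(3·4)=3.464.
Each quota rounded against its threshold gives Epsilon 7, Gamma 7, Zeta 3, Alpha 7, Delta 3 (total 27).

Epsilon 7, Gamma 7, Zeta 3, Alpha 7, Delta 3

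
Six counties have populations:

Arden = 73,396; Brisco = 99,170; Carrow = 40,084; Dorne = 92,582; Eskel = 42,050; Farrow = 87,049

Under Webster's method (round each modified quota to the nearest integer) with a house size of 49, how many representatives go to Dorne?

Standard divisor 434331/49 ≈ 8863.898; standard quotas: Arden 8.280, Brisco 11.188, Carrow 4.522, Dorne 10.445, Eskel 4.744, Farrow 9.821.
Rounding to the nearest integer gives Arden 8, Brisco 11, Carrow 5, Dorne 10, Eskel 5, Farrow 10 — total 49, matching the house size, so no adjustment is needed.
Dorne receives 10.

10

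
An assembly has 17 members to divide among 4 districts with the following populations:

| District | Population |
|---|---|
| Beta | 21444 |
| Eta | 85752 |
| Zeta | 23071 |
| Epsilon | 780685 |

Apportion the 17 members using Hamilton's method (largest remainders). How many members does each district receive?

Beta=0, Eta=2, Zeta=0, Epsilon=15

The standard divisor is 910952/17 ≈ 53585.412.
Standard quotas: Beta 0.4002, Eta 1.6003, Zeta 0.4305, Epsilon 14.5690.
Lower quotas: Beta 0, Eta 1, Zeta 0, Epsilon 14 (sum 15, leaving 2 seats).
Remainders in descending order: Eta 0.6003, Epsilon 0.5690, Zeta 0.4305, Beta 0.4002.
Largest remainders: Eta, Epsilon receive the extra seats.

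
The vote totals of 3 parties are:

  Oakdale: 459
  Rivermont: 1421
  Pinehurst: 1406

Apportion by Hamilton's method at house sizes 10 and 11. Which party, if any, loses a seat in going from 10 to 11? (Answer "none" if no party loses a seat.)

At 10 seats: Oakdale 2, Rivermont 4, Pinehurst 4.
At 11 seats: Oakdale 1, Rivermont 5, Pinehurst 5.
Oakdale drops from 2 to 1.

Oakdale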